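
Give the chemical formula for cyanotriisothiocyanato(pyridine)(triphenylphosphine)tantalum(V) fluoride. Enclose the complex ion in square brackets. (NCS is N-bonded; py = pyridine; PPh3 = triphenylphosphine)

[Ta(CN)(NCS)3(PPh3)(py)]F

Ligands: 1 cyano (CN, -1), 3 isothiocyanato (NCS, -1), 1 pyridine (py, neutral), 1 triphenylphosphine (PPh3, neutral). Ligand charge sum = -4.
With Ta in oxidation state +5, the complex ion is [Ta...]^1+.
Charge balance with fluoride (-1) requires 1 complex ion per 1 fluoride.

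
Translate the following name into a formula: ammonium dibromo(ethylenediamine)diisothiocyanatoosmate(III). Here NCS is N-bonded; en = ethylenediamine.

NH4[OsBr2(en)(NCS)2]

Ligands: 2 isothiocyanato (NCS, -1), 1 ethylenediamine (en, neutral), 2 bromo (Br, -1). Ligand charge sum = -4.
With Os in oxidation state +3, the complex ion is [Os...]^1−.
Charge balance with ammonium (+1) requires 1 complex ion per 1 ammonium.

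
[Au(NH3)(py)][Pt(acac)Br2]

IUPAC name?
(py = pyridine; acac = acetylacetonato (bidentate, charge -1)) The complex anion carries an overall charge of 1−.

Both ions are complex: the cation is named first with the plain metal name, the anion second with the -ate form; each ion's ligands are alphabetised independently.
The complex anion is given as 1−; its ligand charges sum to -3, so Pt = +2.
A 1:1 salt means the cation carries the equal and opposite charge, 1+.
Cation: ligand charges sum to 0; for the ion to be 1+, Au = +1.

ammine(pyridine)gold(I) (acetylacetonato)dibromoplatinate(II)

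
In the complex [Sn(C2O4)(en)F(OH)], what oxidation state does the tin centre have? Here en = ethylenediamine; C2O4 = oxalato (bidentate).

No counter-ion: the bracketed complex is neutral.
Ligand charges: 1×en neutral; 1×OH = -1; 1×C2O4 = -2; 1×F = -1; sum -4.
Sn + (-4) = 0 ⇒ Sn is +4.

+4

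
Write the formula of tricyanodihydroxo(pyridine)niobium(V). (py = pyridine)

Ligands: 2 hydroxo (OH, -1), 1 pyridine (py, neutral), 3 cyano (CN, -1). Ligand charge sum = -5.
With Nb in oxidation state +5, the complex ion is [Nb...].

[Nb(CN)3(OH)2(py)]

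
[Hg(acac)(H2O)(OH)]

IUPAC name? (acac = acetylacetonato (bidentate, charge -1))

(acetylacetonato)aquahydroxomercury(II)

There is no counter-ion, so the complex is neutral overall.
Ligand charges: 1×acetylacetonato (-1 each), 1×aqua (neutral), 1×hydroxo (-1 each); total -2. So Hg + (-2) = 0, giving Hg = +2.
Ligands are named alphabetically: acetylacetonato before aqua before hydroxo.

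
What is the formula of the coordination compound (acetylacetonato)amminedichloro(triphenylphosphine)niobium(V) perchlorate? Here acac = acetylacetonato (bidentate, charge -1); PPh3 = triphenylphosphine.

Ligands: 1 ammine (NH3, neutral), 1 acetylacetonato (acac, -1), 1 triphenylphosphine (PPh3, neutral), 2 chloro (Cl, -1). Ligand charge sum = -3.
With Nb in oxidation state +5, the complex ion is [Nb...]^2+.
Charge balance with perchlorate (-1) requires 1 complex ion per 2 perchlorate.

[Nb(acac)Cl2(NH3)(PPh3)](ClO4)2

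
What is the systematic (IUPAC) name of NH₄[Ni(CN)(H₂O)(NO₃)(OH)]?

ammonium aquacyanohydroxonitratonickelate(II)

The 1 ammonium counter-ion carries a total charge of +1, so each complex ion is 1−.
Ligand charges: 1×cyano (-1 each), 1×aqua (neutral), 1×nitrato (-1 each), 1×hydroxo (-1 each); total -3. So Ni + (-3) = 1−, giving Ni = +2.
Ligands are named alphabetically: aqua before cyano before hydroxo before nitrato.
The complex ion is anionic, so nickel takes the -ate form nickelate(II).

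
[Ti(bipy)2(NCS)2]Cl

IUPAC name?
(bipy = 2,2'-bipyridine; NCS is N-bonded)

bis(2,2'-bipyridine)diisothiocyanatotitanium(III) chloride

The 1 chloride counter-ion carries a total charge of -1, so each complex ion is 1+.
Ligand charges: 2×2,2'-bipyridine (neutral), 2×isothiocyanato (-1 each); total -2. So Ti + (-2) = 1+, giving Ti = +3.
Ligands are named alphabetically: bipyridine before isothiocyanato.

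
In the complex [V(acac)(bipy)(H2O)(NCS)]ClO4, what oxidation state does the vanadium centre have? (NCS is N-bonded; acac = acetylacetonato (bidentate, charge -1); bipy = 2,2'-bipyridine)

1 perchlorate outside the brackets (-1 each) → the complex ion is 1+.
Ligand charges: 1×NCS = -1; 1×H2O neutral; 1×acac = -1; 1×bipy neutral; sum -2.
V + (-2) = 1+ ⇒ V is +3.

+3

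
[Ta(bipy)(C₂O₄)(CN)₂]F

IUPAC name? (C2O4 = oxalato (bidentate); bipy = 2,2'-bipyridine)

The 1 fluoride counter-ion carries a total charge of -1, so each complex ion is 1+.
Ligand charges: 1×oxalato (-2 each), 1×2,2'-bipyridine (neutral), 2×cyano (-1 each); total -4. So Ta + (-4) = 1+, giving Ta = +5.
Ligands are named alphabetically: bipyridine before cyano before oxalato.

(2,2'-bipyridine)dicyanooxalatotantalum(V) fluoride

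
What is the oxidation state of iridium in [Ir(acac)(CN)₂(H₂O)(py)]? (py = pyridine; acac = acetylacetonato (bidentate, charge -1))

No counter-ion: the bracketed complex is neutral.
Ligand charges: 1×H2O neutral; 2×CN = -2; 1×py neutral; 1×acac = -1; sum -3.
Ir + (-3) = 0 ⇒ Ir is +3.

+3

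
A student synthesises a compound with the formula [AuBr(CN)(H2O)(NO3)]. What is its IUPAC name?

There is no counter-ion, so the complex is neutral overall.
Ligand charges: 1×bromo (-1 each), 1×nitrato (-1 each), 1×cyano (-1 each), 1×aqua (neutral); total -3. So Au + (-3) = 0, giving Au = +3.
Ligands are named alphabetically: aqua before bromo before cyano before nitrato.

aquabromocyanonitratogold(III)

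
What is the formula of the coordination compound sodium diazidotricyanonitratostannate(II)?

Na4[Sn(CN)3(N3)2(NO3)]

Ligands: 1 nitrato (NO3, -1), 2 azido (N3, -1), 3 cyano (CN, -1). Ligand charge sum = -6.
With Sn in oxidation state +2, the complex ion is [Sn...]^4−.
Charge balance with sodium (+1) requires 1 complex ion per 4 sodium.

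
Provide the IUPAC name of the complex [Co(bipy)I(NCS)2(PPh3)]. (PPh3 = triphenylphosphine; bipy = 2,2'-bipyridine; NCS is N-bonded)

There is no counter-ion, so the complex is neutral overall.
Ligand charges: 1×iodo (-1 each), 1×triphenylphosphine (neutral), 1×2,2'-bipyridine (neutral), 2×isothiocyanato (-1 each); total -3. So Co + (-3) = 0, giving Co = +3.
Ligands are named alphabetically: bipyridine before iodo before isothiocyanato before triphenylphosphine.

(2,2'-bipyridine)iododiisothiocyanato(triphenylphosphine)cobalt(III)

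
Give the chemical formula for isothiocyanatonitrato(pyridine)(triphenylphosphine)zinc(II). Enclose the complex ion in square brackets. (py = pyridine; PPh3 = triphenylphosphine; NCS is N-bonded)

[Zn(NCS)(NO3)(PPh3)(py)]

Ligands: 1 pyridine (py, neutral), 1 nitrato (NO3, -1), 1 triphenylphosphine (PPh3, neutral), 1 isothiocyanato (NCS, -1). Ligand charge sum = -2.
With Zn in oxidation state +2, the complex ion is [Zn...].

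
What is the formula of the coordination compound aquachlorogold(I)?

Ligands: 1 chloro (Cl, -1), 1 aqua (H2O, neutral). Ligand charge sum = -1.
With Au in oxidation state +1, the complex ion is [Au...].

[AuCl(H2O)]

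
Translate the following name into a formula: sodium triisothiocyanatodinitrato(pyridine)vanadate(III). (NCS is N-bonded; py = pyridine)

Ligands: 2 nitrato (NO3, -1), 3 isothiocyanato (NCS, -1), 1 pyridine (py, neutral). Ligand charge sum = -5.
Charge balance with sodium (+1) requires 1 complex ion per 2 sodium.

Na2[V(NCS)3(NO3)2(py)]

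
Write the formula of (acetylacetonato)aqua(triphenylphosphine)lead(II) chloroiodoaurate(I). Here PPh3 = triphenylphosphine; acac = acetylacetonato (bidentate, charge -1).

Cation [Pb…]: ligand charges -1, Pb(II) ⇒ ion charge 1+.
Anion [Au…]: ligand charges -2, Au(I) ⇒ ion charge 1−.
One 1+ cation balances one 1− anion.

[Pb(acac)(H2O)(PPh3)][AuClI]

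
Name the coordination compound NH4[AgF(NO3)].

The 1 ammonium counter-ion carries a total charge of +1, so each complex ion is 1−.
Ligand charges: 1×fluoro (-1 each), 1×nitrato (-1 each); total -2. So Ag + (-2) = 1−, giving Ag = +1.
Ligands are named alphabetically: fluoro before nitrato.
The complex ion is anionic, so silver takes the -ate form argentate(I).

ammonium fluoronitratoargentate(I)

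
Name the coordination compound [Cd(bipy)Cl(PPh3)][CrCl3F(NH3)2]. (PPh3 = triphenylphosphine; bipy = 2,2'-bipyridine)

Cadmium is always +2 in its complexes; the cation's ligand charges sum to -1, so the complex cation is 1+.
A 1:1 salt means the anion carries the equal and opposite charge, 1−.
Anion: ligand charges sum to -4; for the ion to be 1−, Cr = +3.

(2,2'-bipyridine)chloro(triphenylphosphine)cadmium(II) diamminetrichlorofluorochromate(III)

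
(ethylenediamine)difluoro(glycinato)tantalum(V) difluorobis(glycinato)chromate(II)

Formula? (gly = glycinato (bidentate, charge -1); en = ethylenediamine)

[Ta(en)F2(gly)][CrF2(gly)2]

Cation [Ta…]: ligand charges -3, Ta(V) ⇒ ion charge 2+.
Anion [Cr…]: ligand charges -4, Cr(II) ⇒ ion charge 2−.
One 2+ cation balances one 2− anion.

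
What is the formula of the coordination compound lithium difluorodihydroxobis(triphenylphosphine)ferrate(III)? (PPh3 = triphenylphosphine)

Ligands: 2 fluoro (F, -1), 2 hydroxo (OH, -1), 2 triphenylphosphine (PPh3, neutral). Ligand charge sum = -4.
With Fe in oxidation state +3, the complex ion is [Fe...]^1−.
Charge balance with lithium (+1) requires 1 complex ion per 1 lithium.

Li[FeF2(OH)2(PPh3)2]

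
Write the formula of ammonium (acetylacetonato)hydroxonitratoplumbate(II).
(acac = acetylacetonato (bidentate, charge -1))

Ligands: 1 acetylacetonato (acac, -1), 1 nitrato (NO3, -1), 1 hydroxo (OH, -1). Ligand charge sum = -3.
With Pb in oxidation state +2, the complex ion is [Pb...]^1−.
Charge balance with ammonium (+1) requires 1 complex ion per 1 ammonium.

NH4[Pb(acac)(NO3)(OH)]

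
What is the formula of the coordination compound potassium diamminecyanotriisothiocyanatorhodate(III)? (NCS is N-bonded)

K[Rh(CN)(NCS)3(NH3)2]

Ligands: 2 ammine (NH3, neutral), 1 cyano (CN, -1), 3 isothiocyanato (NCS, -1). Ligand charge sum = -4.
With Rh in oxidation state +3, the complex ion is [Rh...]^1−.
Charge balance with potassium (+1) requires 1 complex ion per 1 potassium.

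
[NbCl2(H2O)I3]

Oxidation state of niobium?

No counter-ion: the bracketed complex is neutral.
Ligand charges: 2×Cl = -2; 3×I = -3; 1×H2O neutral; sum -5.
Nb + (-5) = 0 ⇒ Nb is +5.

+5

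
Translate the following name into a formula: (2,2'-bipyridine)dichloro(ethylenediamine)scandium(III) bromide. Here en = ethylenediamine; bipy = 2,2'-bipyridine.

[Sc(bipy)Cl2(en)]Br

Ligands: 2 chloro (Cl, -1), 1 ethylenediamine (en, neutral), 1 2,2'-bipyridine (bipy, neutral). Ligand charge sum = -2.
Charge balance with bromide (-1) requires 1 complex ion per 1 bromide.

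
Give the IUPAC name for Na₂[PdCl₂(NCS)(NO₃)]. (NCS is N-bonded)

sodium dichloroisothiocyanatonitratopalladate(II)

The 2 sodium counter-ions carry a total charge of +2, so each complex ion is 2−.
Ligand charges: 1×nitrato (-1 each), 2×chloro (-1 each), 1×isothiocyanato (-1 each); total -4. So Pd + (-4) = 2−, giving Pd = +2.
Ligands are named alphabetically: chloro before isothiocyanato before nitrato.
The complex ion is anionic, so palladium takes the -ate form palladate(II).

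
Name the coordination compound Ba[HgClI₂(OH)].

The 1 barium counter-ion carries a total charge of +2, so each complex ion is 2−.
Ligand charges: 1×chloro (-1 each), 1×hydroxo (-1 each), 2×iodo (-1 each); total -4. So Hg + (-4) = 2−, giving Hg = +2.
Ligands are named alphabetically: chloro before hydroxo before iodo.
The complex ion is anionic, so mercury takes the -ate form mercurate(II).

barium chlorohydroxodiiodomercurate(II)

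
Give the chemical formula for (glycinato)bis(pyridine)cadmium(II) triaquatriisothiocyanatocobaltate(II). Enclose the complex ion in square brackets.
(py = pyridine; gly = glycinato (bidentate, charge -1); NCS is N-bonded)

Cation [Cd…]: ligand charges -1, Cd(II) ⇒ ion charge 1+.
Anion [Co…]: ligand charges -3, Co(II) ⇒ ion charge 1−.
One 1+ cation balances one 1− anion.

[Cd(gly)(py)2][Co(H2O)3(NCS)3]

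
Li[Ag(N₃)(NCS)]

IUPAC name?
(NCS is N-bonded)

The 1 lithium counter-ion carries a total charge of +1, so each complex ion is 1−.
Ligand charges: 1×isothiocyanato (-1 each), 1×azido (-1 each); total -2. So Ag + (-2) = 1−, giving Ag = +1.
Ligands are named alphabetically: azido before isothiocyanato.
The complex ion is anionic, so silver takes the -ate form argentate(I).

lithium azidoisothiocyanatoargentate(I)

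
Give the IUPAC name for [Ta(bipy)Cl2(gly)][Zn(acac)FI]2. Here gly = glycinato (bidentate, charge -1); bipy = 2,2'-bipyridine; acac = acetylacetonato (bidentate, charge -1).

(2,2'-bipyridine)dichloro(glycinato)tantalum(V) (acetylacetonato)fluoroiodozincate(II)

Both ions are complex: the cation is named first with the plain metal name, the anion second with the -ate form; each ion's ligands are alphabetised independently.
Zinc is always +2 in its complexes; the anion's ligand charges sum to -3, so the complex anion is 1−.
With 2 anions per cation, the cation must be 2×1 = 2+.
Cation: ligand charges sum to -3; for the ion to be 2+, Ta = +5.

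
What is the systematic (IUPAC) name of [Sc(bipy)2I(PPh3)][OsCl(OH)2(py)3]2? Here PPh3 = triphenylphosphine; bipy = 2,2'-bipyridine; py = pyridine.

bis(2,2'-bipyridine)iodo(triphenylphosphine)scandium(III) chlorodihydroxotris(pyridine)osmate(II)

Scandium is always +3 in its complexes; the cation's ligand charges sum to -1, so the complex cation is 2+.
With 2 anions per cation, each anion must be 2/2 = 1−.
Anion: ligand charges sum to -3; for the ion to be 1−, Os = +2.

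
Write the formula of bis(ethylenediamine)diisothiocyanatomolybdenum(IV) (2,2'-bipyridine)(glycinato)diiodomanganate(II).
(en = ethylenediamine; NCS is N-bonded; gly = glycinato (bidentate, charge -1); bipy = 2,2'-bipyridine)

Cation [Mo…]: ligand charges -2, Mo(IV) ⇒ ion charge 2+.
Anion [Mn…]: ligand charges -3, Mn(II) ⇒ ion charge 1−.
One 2+ cation requires 2 of the 1− anion.

[Mo(en)2(NCS)2][Mn(bipy)(gly)I2]2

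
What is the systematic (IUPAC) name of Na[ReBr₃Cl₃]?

sodium tribromotrichlororhenate(V)

The 1 sodium counter-ion carries a total charge of +1, so each complex ion is 1−.
Ligand charges: 3×chloro (-1 each), 3×bromo (-1 each); total -6. So Re + (-6) = 1−, giving Re = +5.
The complex ion is anionic, so rhenium takes the -ate form rhenate(V).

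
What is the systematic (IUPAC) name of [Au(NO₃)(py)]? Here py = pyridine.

There is no counter-ion, so the complex is neutral overall.
Ligand charges: 1×nitrato (-1 each), 1×pyridine (neutral); total -1. So Au + (-1) = 0, giving Au = +1.
Ligands are named alphabetically: nitrato before pyridine.

nitrato(pyridine)gold(I)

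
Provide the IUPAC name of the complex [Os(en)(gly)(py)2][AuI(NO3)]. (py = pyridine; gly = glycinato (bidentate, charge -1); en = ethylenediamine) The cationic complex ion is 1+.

(ethylenediamine)(glycinato)bis(pyridine)osmium(II) iodonitratoaurate(I)

Both ions are complex: the cation is named first with the plain metal name, the anion second with the -ate form; each ion's ligands are alphabetised independently.
The complex cation is given as 1+; its ligand charges sum to -1, so Os = +2.
A 1:1 salt means the anion carries the equal and opposite charge, 1−.
Anion: ligand charges sum to -2; for the ion to be 1−, Au = +1.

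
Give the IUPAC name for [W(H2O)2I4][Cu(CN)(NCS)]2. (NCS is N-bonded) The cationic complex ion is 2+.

Both ions are complex: the cation is named first with the plain metal name, the anion second with the -ate form; each ion's ligands are alphabetised independently.
The complex cation is given as 2+; its ligand charges sum to -4, so W = +6.
With 2 anions per cation, each anion must be 2/2 = 1−.
Anion: ligand charges sum to -2; for the ion to be 1−, Cu = +1.

diaquatetraiodotungsten(VI) cyanoisothiocyanatocuprate(I)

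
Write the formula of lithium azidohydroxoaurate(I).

Ligands: 1 azido (N3, -1), 1 hydroxo (OH, -1). Ligand charge sum = -2.
With Au in oxidation state +1, the complex ion is [Au...]^1−.
Charge balance with lithium (+1) requires 1 complex ion per 1 lithium.

Li[Au(N3)(OH)]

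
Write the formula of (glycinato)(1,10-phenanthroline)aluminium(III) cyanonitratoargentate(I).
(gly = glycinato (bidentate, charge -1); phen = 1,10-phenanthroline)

Cation [Al…]: ligand charges -1, Al(III) ⇒ ion charge 2+.
Anion [Ag…]: ligand charges -2, Ag(I) ⇒ ion charge 1−.
One 2+ cation requires 2 of the 1− anion.

[Al(gly)(phen)][Ag(CN)(NO3)]2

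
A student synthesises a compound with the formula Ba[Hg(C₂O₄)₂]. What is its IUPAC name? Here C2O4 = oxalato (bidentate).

The 1 barium counter-ion carries a total charge of +2, so each complex ion is 2−.
Ligand charges: 2×oxalato (-2 each); total -4. So Hg + (-4) = 2−, giving Hg = +2.
The complex ion is anionic, so mercury takes the -ate form mercurate(II).

barium dioxalatomercurate(II)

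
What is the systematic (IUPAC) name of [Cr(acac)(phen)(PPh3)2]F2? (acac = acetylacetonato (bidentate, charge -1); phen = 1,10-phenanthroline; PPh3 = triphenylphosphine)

The 2 fluoride counter-ions carry a total charge of -2, so each complex ion is 2+.
Ligand charges: 1×acetylacetonato (-1 each), 1×1,10-phenanthroline (neutral), 2×triphenylphosphine (neutral); total -1. So Cr + (-1) = 2+, giving Cr = +3.
Ligands are named alphabetically: acetylacetonato before phenanthroline before triphenylphosphine.

(acetylacetonato)(1,10-phenanthroline)bis(triphenylphosphine)chromium(III) fluoride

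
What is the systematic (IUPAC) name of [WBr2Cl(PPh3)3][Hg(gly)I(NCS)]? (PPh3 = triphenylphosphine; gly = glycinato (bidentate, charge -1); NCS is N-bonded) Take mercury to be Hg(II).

Hg is given as +2; the anion's ligand charges sum to -3, so the complex anion is 1−.
A 1:1 salt means the cation carries the equal and opposite charge, 1+.
Cation: ligand charges sum to -3; for the ion to be 1+, W = +4.

dibromochlorotris(triphenylphosphine)tungsten(IV) (glycinato)iodoisothiocyanatomercurate(II)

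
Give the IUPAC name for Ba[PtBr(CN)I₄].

barium bromocyanotetraiodoplatinate(IV)

The 1 barium counter-ion carries a total charge of +2, so each complex ion is 2−.
Ligand charges: 4×iodo (-1 each), 1×bromo (-1 each), 1×cyano (-1 each); total -6. So Pt + (-6) = 2−, giving Pt = +4.
The complex ion is anionic, so platinum takes the -ate form platinate(IV).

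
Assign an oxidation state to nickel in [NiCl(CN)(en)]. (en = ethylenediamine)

No counter-ion: the bracketed complex is neutral.
Ligand charges: 1×Cl = -1; 1×en neutral; 1×CN = -1; sum -2.
Ni + (-2) = 0 ⇒ Ni is +2.

+2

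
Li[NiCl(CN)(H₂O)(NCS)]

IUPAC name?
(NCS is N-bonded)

The 1 lithium counter-ion carries a total charge of +1, so each complex ion is 1−.
Ligand charges: 1×aqua (neutral), 1×isothiocyanato (-1 each), 1×cyano (-1 each), 1×chloro (-1 each); total -3. So Ni + (-3) = 1−, giving Ni = +2.
Ligands are named alphabetically: aqua before chloro before cyano before isothiocyanato.
The complex ion is anionic, so nickel takes the -ate form nickelate(II).

lithium aquachlorocyanoisothiocyanatonickelate(II)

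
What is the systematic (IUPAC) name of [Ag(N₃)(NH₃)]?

There is no counter-ion, so the complex is neutral overall.
Ligand charges: 1×ammine (neutral), 1×azido (-1 each); total -1. So Ag + (-1) = 0, giving Ag = +1.
Ligands are named alphabetically: ammine before azido.

ammineazidosilver(I)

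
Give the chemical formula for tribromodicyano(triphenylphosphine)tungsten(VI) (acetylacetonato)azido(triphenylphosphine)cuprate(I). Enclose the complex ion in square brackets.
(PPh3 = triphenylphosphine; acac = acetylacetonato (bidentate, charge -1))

[WBr3(CN)2(PPh3)][Cu(acac)(N3)(PPh3)]

Cation [W…]: ligand charges -5, W(VI) ⇒ ion charge 1+.
Anion [Cu…]: ligand charges -2, Cu(I) ⇒ ion charge 1−.
One 1+ cation balances one 1− anion.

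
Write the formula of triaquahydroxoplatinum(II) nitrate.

Ligands: 3 aqua (H2O, neutral), 1 hydroxo (OH, -1). Ligand charge sum = -1.
With Pt in oxidation state +2, the complex ion is [Pt...]^1+.
Charge balance with nitrate (-1) requires 1 complex ion per 1 nitrate.

[Pt(H2O)3(OH)]NO3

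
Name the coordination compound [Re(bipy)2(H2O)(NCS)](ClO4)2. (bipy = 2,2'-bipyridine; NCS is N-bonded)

The 2 perchlorate counter-ions carry a total charge of -2, so each complex ion is 2+.
Ligand charges: 2×2,2'-bipyridine (neutral), 1×aqua (neutral), 1×isothiocyanato (-1 each); total -1. So Re + (-1) = 2+, giving Re = +3.
Ligands are named alphabetically: aqua before bipyridine before isothiocyanato.

aquabis(2,2'-bipyridine)isothiocyanatorhenium(III) perchlorate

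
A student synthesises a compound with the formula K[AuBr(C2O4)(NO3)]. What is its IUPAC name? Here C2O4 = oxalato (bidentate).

potassium bromonitratooxalatoaurate(III)

The 1 potassium counter-ion carries a total charge of +1, so each complex ion is 1−.
Ligand charges: 1×oxalato (-2 each), 1×bromo (-1 each), 1×nitrato (-1 each); total -4. So Au + (-4) = 1−, giving Au = +3.
Ligands are named alphabetically: bromo before nitrato before oxalato.
The complex ion is anionic, so gold takes the -ate form aurate(III).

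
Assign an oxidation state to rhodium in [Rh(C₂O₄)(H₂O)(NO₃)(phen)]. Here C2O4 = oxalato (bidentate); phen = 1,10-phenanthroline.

No counter-ion: the bracketed complex is neutral.
Ligand charges: 1×C2O4 = -2; 1×NO3 = -1; 1×H2O neutral; 1×phen neutral; sum -3.
Rh + (-3) = 0 ⇒ Rh is +3.

+3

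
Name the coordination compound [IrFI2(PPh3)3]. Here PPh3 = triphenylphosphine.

fluorodiiodotris(triphenylphosphine)iridium(III)

There is no counter-ion, so the complex is neutral overall.
Ligand charges: 1×fluoro (-1 each), 3×triphenylphosphine (neutral), 2×iodo (-1 each); total -3. So Ir + (-3) = 0, giving Ir = +3.
Ligands are named alphabetically: fluoro before iodo before triphenylphosphine.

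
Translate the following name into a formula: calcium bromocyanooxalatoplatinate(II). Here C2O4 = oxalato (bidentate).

Ca[PtBr(C2O4)(CN)]

Ligands: 1 oxalato (C2O4, -2), 1 cyano (CN, -1), 1 bromo (Br, -1). Ligand charge sum = -4.
With Pt in oxidation state +2, the complex ion is [Pt...]^2−.
Charge balance with calcium (+2) requires 1 complex ion per 1 calcium.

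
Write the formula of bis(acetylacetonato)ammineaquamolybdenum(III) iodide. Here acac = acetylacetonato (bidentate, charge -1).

Ligands: 1 aqua (H2O, neutral), 1 ammine (NH3, neutral), 2 acetylacetonato (acac, -1). Ligand charge sum = -2.
With Mo in oxidation state +3, the complex ion is [Mo...]^1+.
Charge balance with iodide (-1) requires 1 complex ion per 1 iodide.

[Mo(acac)2(H2O)(NH3)]I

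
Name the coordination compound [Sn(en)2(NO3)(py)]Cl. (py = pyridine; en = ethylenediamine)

bis(ethylenediamine)nitrato(pyridine)tin(II) chloride

The 1 chloride counter-ion carries a total charge of -1, so each complex ion is 1+.
Ligand charges: 1×pyridine (neutral), 1×nitrato (-1 each), 2×ethylenediamine (neutral); total -1. So Sn + (-1) = 1+, giving Sn = +2.
Ligands are named alphabetically: ethylenediamine before nitrato before pyridine.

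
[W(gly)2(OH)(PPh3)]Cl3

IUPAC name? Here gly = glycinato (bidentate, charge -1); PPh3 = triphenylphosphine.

bis(glycinato)hydroxo(triphenylphosphine)tungsten(VI) chloride

The 3 chloride counter-ions carry a total charge of -3, so each complex ion is 3+.
Ligand charges: 1×hydroxo (-1 each), 2×glycinato (-1 each), 1×triphenylphosphine (neutral); total -3. So W + (-3) = 3+, giving W = +6.
Ligands are named alphabetically: glycinato before hydroxo before triphenylphosphine.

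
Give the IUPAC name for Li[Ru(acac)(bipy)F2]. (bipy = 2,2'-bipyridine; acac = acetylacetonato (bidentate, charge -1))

lithium (acetylacetonato)(2,2'-bipyridine)difluororuthenate(II)

The 1 lithium counter-ion carries a total charge of +1, so each complex ion is 1−.
Ligand charges: 1×2,2'-bipyridine (neutral), 2×fluoro (-1 each), 1×acetylacetonato (-1 each); total -3. So Ru + (-3) = 1−, giving Ru = +2.
Ligands are named alphabetically: acetylacetonato before bipyridine before fluoro.
The complex ion is anionic, so ruthenium takes the -ate form ruthenate(II).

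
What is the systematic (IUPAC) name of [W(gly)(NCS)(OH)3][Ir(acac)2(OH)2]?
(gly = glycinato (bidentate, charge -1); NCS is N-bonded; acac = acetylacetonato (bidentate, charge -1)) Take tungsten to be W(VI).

(glycinato)trihydroxoisothiocyanatotungsten(VI) bis(acetylacetonato)dihydroxoiridate(III)

W is given as +6; the cation's ligand charges sum to -5, so the complex cation is 1+.
A 1:1 salt means the anion carries the equal and opposite charge, 1−.
Anion: ligand charges sum to -4; for the ion to be 1−, Ir = +3.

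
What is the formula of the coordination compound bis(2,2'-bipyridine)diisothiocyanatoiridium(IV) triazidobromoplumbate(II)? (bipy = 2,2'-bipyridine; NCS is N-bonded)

Cation [Ir…]: ligand charges -2, Ir(IV) ⇒ ion charge 2+.
Anion [Pb…]: ligand charges -4, Pb(II) ⇒ ion charge 2−.
One 2+ cation balances one 2− anion.

[Ir(bipy)2(NCS)2][PbBr(N3)3]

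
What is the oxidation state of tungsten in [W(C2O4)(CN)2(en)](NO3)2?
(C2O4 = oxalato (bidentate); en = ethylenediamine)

+6

2 nitrate outside the brackets (-1 each) → the complex ion is 2+.
Ligand charges: 1×C2O4 = -2; 1×en neutral; 2×CN = -2; sum -4.
W + (-4) = 2+ ⇒ W is +6.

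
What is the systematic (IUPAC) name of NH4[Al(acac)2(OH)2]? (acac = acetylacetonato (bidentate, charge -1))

The 1 ammonium counter-ion carries a total charge of +1, so each complex ion is 1−.
Ligand charges: 2×acetylacetonato (-1 each), 2×hydroxo (-1 each); total -4. So Al + (-4) = 1−, giving Al = +3.
Ligands are named alphabetically: acetylacetonato before hydroxo.
The complex ion is anionic, so aluminium takes the -ate form aluminate(III).

ammonium bis(acetylacetonato)dihydroxoaluminate(III)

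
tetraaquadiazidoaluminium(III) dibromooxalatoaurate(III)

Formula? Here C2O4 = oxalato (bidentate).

[Al(H2O)4(N3)2][AuBr2(C2O4)]

Cation [Al…]: ligand charges -2, Al(III) ⇒ ion charge 1+.
Anion [Au…]: ligand charges -4, Au(III) ⇒ ion charge 1−.
One 1+ cation balances one 1− anion.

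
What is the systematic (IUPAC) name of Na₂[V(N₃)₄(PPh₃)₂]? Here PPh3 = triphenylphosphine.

sodium tetraazidobis(triphenylphosphine)vanadate(II)

The 2 sodium counter-ions carry a total charge of +2, so each complex ion is 2−.
Ligand charges: 2×triphenylphosphine (neutral), 4×azido (-1 each); total -4. So V + (-4) = 2−, giving V = +2.
The complex ion is anionic, so vanadium takes the -ate form vanadate(II).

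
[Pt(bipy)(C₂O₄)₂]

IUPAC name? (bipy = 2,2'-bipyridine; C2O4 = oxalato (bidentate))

(2,2'-bipyridine)dioxalatoplatinum(IV)

There is no counter-ion, so the complex is neutral overall.
Ligand charges: 1×2,2'-bipyridine (neutral), 2×oxalato (-2 each); total -4. So Pt + (-4) = 0, giving Pt = +4.
Ligands are named alphabetically: bipyridine before oxalato.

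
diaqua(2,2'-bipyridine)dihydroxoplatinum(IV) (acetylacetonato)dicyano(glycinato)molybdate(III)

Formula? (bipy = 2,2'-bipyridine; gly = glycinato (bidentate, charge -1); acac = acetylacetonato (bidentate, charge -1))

Cation [Pt…]: ligand charges -2, Pt(IV) ⇒ ion charge 2+.
Anion [Mo…]: ligand charges -4, Mo(III) ⇒ ion charge 1−.
One 2+ cation requires 2 of the 1− anion.

[Pt(bipy)(H2O)2(OH)2][Mo(acac)(CN)2(gly)]2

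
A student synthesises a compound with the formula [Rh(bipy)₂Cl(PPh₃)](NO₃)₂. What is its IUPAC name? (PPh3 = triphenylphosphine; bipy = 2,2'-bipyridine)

bis(2,2'-bipyridine)chloro(triphenylphosphine)rhodium(III) nitrate

The 2 nitrate counter-ions carry a total charge of -2, so each complex ion is 2+.
Ligand charges: 1×triphenylphosphine (neutral), 1×chloro (-1 each), 2×2,2'-bipyridine (neutral); total -1. So Rh + (-1) = 2+, giving Rh = +3.
Ligands are named alphabetically: bipyridine before chloro before triphenylphosphine.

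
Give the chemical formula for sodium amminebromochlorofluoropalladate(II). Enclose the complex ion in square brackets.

Na[PdBrClF(NH3)]

Ligands: 1 fluoro (F, -1), 1 ammine (NH3, neutral), 1 bromo (Br, -1), 1 chloro (Cl, -1). Ligand charge sum = -3.
Charge balance with sodium (+1) requires 1 complex ion per 1 sodium.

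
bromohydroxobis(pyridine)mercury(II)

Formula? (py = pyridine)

Ligands: 2 pyridine (py, neutral), 1 bromo (Br, -1), 1 hydroxo (OH, -1). Ligand charge sum = -2.
With Hg in oxidation state +2, the complex ion is [Hg...].

[HgBr(OH)(py)2]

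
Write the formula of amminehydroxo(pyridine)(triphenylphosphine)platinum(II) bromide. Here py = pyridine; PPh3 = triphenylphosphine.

Ligands: 1 hydroxo (OH, -1), 1 ammine (NH3, neutral), 1 pyridine (py, neutral), 1 triphenylphosphine (PPh3, neutral). Ligand charge sum = -1.
With Pt in oxidation state +2, the complex ion is [Pt...]^1+.
Charge balance with bromide (-1) requires 1 complex ion per 1 bromide.

[Pt(NH3)(OH)(PPh3)(py)]Br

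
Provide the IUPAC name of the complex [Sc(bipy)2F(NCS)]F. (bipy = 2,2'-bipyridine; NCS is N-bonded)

The 1 fluoride counter-ion carries a total charge of -1, so each complex ion is 1+.
Ligand charges: 1×fluoro (-1 each), 2×2,2'-bipyridine (neutral), 1×isothiocyanato (-1 each); total -2. So Sc + (-2) = 1+, giving Sc = +3.
Ligands are named alphabetically: bipyridine before fluoro before isothiocyanato.

bis(2,2'-bipyridine)fluoroisothiocyanatoscandium(III) fluoride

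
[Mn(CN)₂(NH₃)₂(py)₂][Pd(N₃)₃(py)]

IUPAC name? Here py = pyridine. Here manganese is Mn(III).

diamminedicyanobis(pyridine)manganese(III) triazido(pyridine)palladate(II)

Mn is given as +3; the cation's ligand charges sum to -2, so the complex cation is 1+.
A 1:1 salt means the anion carries the equal and opposite charge, 1−.
Anion: ligand charges sum to -3; for the ion to be 1−, Pd = +2.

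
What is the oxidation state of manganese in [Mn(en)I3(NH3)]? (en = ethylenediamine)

No counter-ion: the bracketed complex is neutral.
Ligand charges: 1×en neutral; 1×NH3 neutral; 3×I = -3; sum -3.
Mn + (-3) = 0 ⇒ Mn is +3.

+3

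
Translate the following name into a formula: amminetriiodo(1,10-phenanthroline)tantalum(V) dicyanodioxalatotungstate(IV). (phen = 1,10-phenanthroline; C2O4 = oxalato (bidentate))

[TaI3(NH3)(phen)][W(C2O4)2(CN)2]

Cation [Ta…]: ligand charges -3, Ta(V) ⇒ ion charge 2+.
Anion [W…]: ligand charges -6, W(IV) ⇒ ion charge 2−.
One 2+ cation balances one 2− anion.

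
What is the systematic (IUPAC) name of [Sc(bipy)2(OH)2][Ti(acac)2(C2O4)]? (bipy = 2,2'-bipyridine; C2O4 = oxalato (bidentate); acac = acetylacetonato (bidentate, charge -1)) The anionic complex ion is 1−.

Both ions are complex: the cation is named first with the plain metal name, the anion second with the -ate form; each ion's ligands are alphabetised independently.
The complex anion is given as 1−; its ligand charges sum to -4, so Ti = +3.
A 1:1 salt means the cation carries the equal and opposite charge, 1+.
Cation: ligand charges sum to -2; for the ion to be 1+, Sc = +3.

bis(2,2'-bipyridine)dihydroxoscandium(III) bis(acetylacetonato)oxalatotitanate(III)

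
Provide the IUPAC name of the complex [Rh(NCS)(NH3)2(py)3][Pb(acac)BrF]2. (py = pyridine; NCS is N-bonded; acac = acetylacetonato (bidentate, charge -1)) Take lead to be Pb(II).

diammineisothiocyanatotris(pyridine)rhodium(III) (acetylacetonato)bromofluoroplumbate(II)

Pb is given as +2; the anion's ligand charges sum to -3, so the complex anion is 1−.
With 2 anions per cation, the cation must be 2×1 = 2+.
Cation: ligand charges sum to -1; for the ion to be 2+, Rh = +3.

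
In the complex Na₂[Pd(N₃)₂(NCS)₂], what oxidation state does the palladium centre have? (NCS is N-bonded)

2 sodium outside the brackets (+1 each) → the complex ion is 2−.
Ligand charges: 2×NCS = -2; 2×N3 = -2; sum -4.
Pd + (-4) = 2− ⇒ Pd is +2.

+2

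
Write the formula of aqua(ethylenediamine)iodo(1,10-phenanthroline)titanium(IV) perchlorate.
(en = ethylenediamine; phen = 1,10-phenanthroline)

Ligands: 1 aqua (H2O, neutral), 1 iodo (I, -1), 1 ethylenediamine (en, neutral), 1 1,10-phenanthroline (phen, neutral). Ligand charge sum = -1.
With Ti in oxidation state +4, the complex ion is [Ti...]^3+.
Charge balance with perchlorate (-1) requires 1 complex ion per 3 perchlorate.

[Ti(en)(H2O)I(phen)](ClO4)3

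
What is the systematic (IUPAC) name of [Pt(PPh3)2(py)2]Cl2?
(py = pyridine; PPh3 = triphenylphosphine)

The 2 chloride counter-ions carry a total charge of -2, so each complex ion is 2+.
Ligand charges: 2×pyridine (neutral), 2×triphenylphosphine (neutral); total 0. So Pt + (0) = 2+, giving Pt = +2.
Ligands are named alphabetically: pyridine before triphenylphosphine.

bis(pyridine)bis(triphenylphosphine)platinum(II) chloride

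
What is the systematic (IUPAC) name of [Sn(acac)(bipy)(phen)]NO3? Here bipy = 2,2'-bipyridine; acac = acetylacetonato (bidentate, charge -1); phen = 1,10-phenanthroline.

The 1 nitrate counter-ion carries a total charge of -1, so each complex ion is 1+.
Ligand charges: 1×2,2'-bipyridine (neutral), 1×acetylacetonato (-1 each), 1×1,10-phenanthroline (neutral); total -1. So Sn + (-1) = 1+, giving Sn = +2.
Ligands are named alphabetically: acetylacetonato before bipyridine before phenanthroline.

(acetylacetonato)(2,2'-bipyridine)(1,10-phenanthroline)tin(II) nitrate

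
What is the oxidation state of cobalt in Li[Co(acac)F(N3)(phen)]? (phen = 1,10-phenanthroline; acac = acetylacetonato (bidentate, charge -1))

+2

1 lithium outside the brackets (+1 each) → the complex ion is 1−.
Ligand charges: 1×F = -1; 1×phen neutral; 1×N3 = -1; 1×acac = -1; sum -3.
Co + (-3) = 1− ⇒ Co is +2.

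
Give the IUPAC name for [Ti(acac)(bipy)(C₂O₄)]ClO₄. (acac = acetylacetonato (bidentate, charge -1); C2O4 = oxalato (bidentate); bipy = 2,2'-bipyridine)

(acetylacetonato)(2,2'-bipyridine)oxalatotitanium(IV) perchlorate

The 1 perchlorate counter-ion carries a total charge of -1, so each complex ion is 1+.
Ligand charges: 1×acetylacetonato (-1 each), 1×oxalato (-2 each), 1×2,2'-bipyridine (neutral); total -3. So Ti + (-3) = 1+, giving Ti = +4.
Ligands are named alphabetically: acetylacetonato before bipyridine before oxalato.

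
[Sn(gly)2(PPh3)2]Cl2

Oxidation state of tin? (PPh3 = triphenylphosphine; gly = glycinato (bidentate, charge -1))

2 chloride outside the brackets (-1 each) → the complex ion is 2+.
Ligand charges: 2×PPh3 neutral; 2×gly = -2; sum -2.
Sn + (-2) = 2+ ⇒ Sn is +4.

+4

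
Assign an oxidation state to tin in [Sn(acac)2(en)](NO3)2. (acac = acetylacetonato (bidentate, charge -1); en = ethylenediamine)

2 nitrate outside the brackets (-1 each) → the complex ion is 2+.
Ligand charges: 2×acac = -2; 1×en neutral; sum -2.
Sn + (-2) = 2+ ⇒ Sn is +4.

+4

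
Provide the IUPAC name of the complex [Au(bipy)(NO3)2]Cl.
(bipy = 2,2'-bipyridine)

(2,2'-bipyridine)dinitratogold(III) chloride

The 1 chloride counter-ion carries a total charge of -1, so each complex ion is 1+.
Ligand charges: 2×nitrato (-1 each), 1×2,2'-bipyridine (neutral); total -2. So Au + (-2) = 1+, giving Au = +3.
Ligands are named alphabetically: bipyridine before nitrato.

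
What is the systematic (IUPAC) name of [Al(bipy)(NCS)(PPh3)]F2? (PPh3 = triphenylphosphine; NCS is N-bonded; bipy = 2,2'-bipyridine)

The 2 fluoride counter-ions carry a total charge of -2, so each complex ion is 2+.
Ligand charges: 1×triphenylphosphine (neutral), 1×isothiocyanato (-1 each), 1×2,2'-bipyridine (neutral); total -1. So Al + (-1) = 2+, giving Al = +3.
Ligands are named alphabetically: bipyridine before isothiocyanato before triphenylphosphine.

(2,2'-bipyridine)isothiocyanato(triphenylphosphine)aluminium(III) fluoride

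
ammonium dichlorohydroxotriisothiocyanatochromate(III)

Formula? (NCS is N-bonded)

Ligands: 3 isothiocyanato (NCS, -1), 2 chloro (Cl, -1), 1 hydroxo (OH, -1). Ligand charge sum = -6.
With Cr in oxidation state +3, the complex ion is [Cr...]^3−.
Charge balance with ammonium (+1) requires 1 complex ion per 3 ammonium.

(NH4)3[CrCl2(NCS)3(OH)]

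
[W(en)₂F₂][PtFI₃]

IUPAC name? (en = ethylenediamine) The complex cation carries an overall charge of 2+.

The complex cation is given as 2+; its ligand charges sum to -2, so W = +4.
A 1:1 salt means the anion carries the equal and opposite charge, 2−.
Anion: ligand charges sum to -4; for the ion to be 2−, Pt = +2.

bis(ethylenediamine)difluorotungsten(IV) fluorotriiodoplatinate(II)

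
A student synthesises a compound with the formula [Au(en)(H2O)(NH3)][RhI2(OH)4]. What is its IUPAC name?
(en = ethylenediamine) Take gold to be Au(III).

ammineaqua(ethylenediamine)gold(III) tetrahydroxodiiodorhodate(III)

Both ions are complex: the cation is named first with the plain metal name, the anion second with the -ate form; each ion's ligands are alphabetised independently.
Au is given as +3; the cation's ligand charges sum to 0, so the complex cation is 3+.
A 1:1 salt means the anion carries the equal and opposite charge, 3−.
Anion: ligand charges sum to -6; for the ion to be 3−, Rh = +3.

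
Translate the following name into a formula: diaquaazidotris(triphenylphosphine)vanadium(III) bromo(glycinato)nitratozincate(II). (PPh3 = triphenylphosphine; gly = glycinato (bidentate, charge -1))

Cation [V…]: ligand charges -1, V(III) ⇒ ion charge 2+.
Anion [Zn…]: ligand charges -3, Zn(II) ⇒ ion charge 1−.

[V(H2O)2(N3)(PPh3)3][ZnBr(gly)(NO3)]2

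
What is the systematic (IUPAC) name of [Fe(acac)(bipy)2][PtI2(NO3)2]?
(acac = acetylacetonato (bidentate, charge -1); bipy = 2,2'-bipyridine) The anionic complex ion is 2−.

Both ions are complex: the cation is named first with the plain metal name, the anion second with the -ate form; each ion's ligands are alphabetised independently.
The complex anion is given as 2−; its ligand charges sum to -4, so Pt = +2.
A 1:1 salt means the cation carries the equal and opposite charge, 2+.
Cation: ligand charges sum to -1; for the ion to be 2+, Fe = +3.

(acetylacetonato)bis(2,2'-bipyridine)iron(III) diiododinitratoplatinate(II)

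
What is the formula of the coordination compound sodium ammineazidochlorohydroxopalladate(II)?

Na[PdCl(N3)(NH3)(OH)]

Ligands: 1 ammine (NH3, neutral), 1 chloro (Cl, -1), 1 hydroxo (OH, -1), 1 azido (N3, -1). Ligand charge sum = -3.
With Pd in oxidation state +2, the complex ion is [Pd...]^1−.
Charge balance with sodium (+1) requires 1 complex ion per 1 sodium.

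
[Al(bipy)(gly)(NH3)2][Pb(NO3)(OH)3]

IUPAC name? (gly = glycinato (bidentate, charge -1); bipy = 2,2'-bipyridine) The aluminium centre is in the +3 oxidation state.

diammine(2,2'-bipyridine)(glycinato)aluminium(III) trihydroxonitratoplumbate(II)

Al is given as +3; the cation's ligand charges sum to -1, so the complex cation is 2+.
A 1:1 salt means the anion carries the equal and opposite charge, 2−.
Anion: ligand charges sum to -4; for the ion to be 2−, Pb = +2.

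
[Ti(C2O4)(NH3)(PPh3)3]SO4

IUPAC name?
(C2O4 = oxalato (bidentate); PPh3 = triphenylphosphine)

The 1 sulfate counter-ion carries a total charge of -2, so each complex ion is 2+.
Ligand charges: 1×oxalato (-2 each), 1×ammine (neutral), 3×triphenylphosphine (neutral); total -2. So Ti + (-2) = 2+, giving Ti = +4.
Ligands are named alphabetically: ammine before oxalato before triphenylphosphine.

ammineoxalatotris(triphenylphosphine)titanium(IV) sulfate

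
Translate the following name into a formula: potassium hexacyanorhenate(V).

K[Re(CN)6]

Ligands: 6 cyano (CN, -1). Ligand charge sum = -6.
With Re in oxidation state +5, the complex ion is [Re...]^1−.
Charge balance with potassium (+1) requires 1 complex ion per 1 potassium.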